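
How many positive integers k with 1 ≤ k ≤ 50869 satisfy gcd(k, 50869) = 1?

39312

50869 = 7 * 13^2 * 43.
φ(7) = 7 − 1 = 6.
φ(13^2) = 13^2 − 13^1 = 169 − 13 = 156.
φ(43) = 43 − 1 = 42.
φ(50869) = 6 × 156 × 42 = 39312.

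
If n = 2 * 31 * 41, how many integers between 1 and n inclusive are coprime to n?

1200

φ(2542) = 2542 · (1 − 1/2) · (1 − 1/31) · (1 − 1/41)
       = 2542 · 1200/2542 = 1200.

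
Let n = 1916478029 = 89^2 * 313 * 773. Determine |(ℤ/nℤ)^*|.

1886446848

φ(1916478029) = 1916478029 · (1 − 1/89) · (1 − 1/313) · (1 − 1/773)
       = 1916478029 · 21196032/21533461 = 1886446848.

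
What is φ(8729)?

7056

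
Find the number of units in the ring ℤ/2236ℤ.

1008

First factor: 2236 = 2**2 · 13 · 43.
φ(2^2) = 2^2 − 2^1 = 4 − 2 = 2.
φ(13) = 13 − 1 = 12.
φ(43) = 43 − 1 = 42.
Multiply: 2 · 12 · 42 = 1008.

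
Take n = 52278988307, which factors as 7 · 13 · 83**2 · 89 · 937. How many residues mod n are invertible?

40362955776

φ(52278988307) = 52278988307 · (1 − 1/7) · (1 − 1/13) · (1 − 1/83) · (1 − 1/89) · (1 − 1/937)
       = 52278988307 · 486300672/629867329 = 40362955776.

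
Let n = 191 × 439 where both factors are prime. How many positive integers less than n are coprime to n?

83220

For distinct primes, φ(pq) = (p−1)(q−1) = 190 × 438 = 83220.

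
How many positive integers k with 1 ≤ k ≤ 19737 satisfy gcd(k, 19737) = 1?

12096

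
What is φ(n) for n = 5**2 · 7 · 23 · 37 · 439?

41627520

φ(5^2) = 5^1·(5−1) = 5·4 = 20.
φ(7) = 7 − 1 = 6.
φ(23) = 23 − 1 = 22.
φ(37) = 37 − 1 = 36.
φ(439) = 439 − 1 = 438.
Since φ is multiplicative, φ(65378075) = 20 · 6 · 22 · 36 · 438 = 41627520.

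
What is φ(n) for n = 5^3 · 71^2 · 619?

φ(390047375) = 390047375 · (1 − 1/5) · (1 − 1/71) · (1 − 1/619)
       = 390047375 · 173040/219745 = 307146000.

307146000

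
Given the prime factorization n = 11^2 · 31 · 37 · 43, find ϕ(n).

φ(11^2) = 11^1·(11−1) = 11·10 = 110.
φ(31) = 31 − 1 = 30.
φ(37) = 37 − 1 = 36.
φ(43) = 43 − 1 = 42.
φ(5967841) = 110 × 30 × 36 × 42 = 4989600.

4989600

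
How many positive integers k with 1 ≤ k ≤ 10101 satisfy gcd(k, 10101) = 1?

5184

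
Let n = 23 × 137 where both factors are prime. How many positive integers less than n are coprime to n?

2992

For distinct primes, φ(pq) = (p−1)(q−1) = 22 × 136 = 2992.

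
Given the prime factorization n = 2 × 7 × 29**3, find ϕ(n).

φ(2) = 2 − 1 = 1.
φ(7) = 7 − 1 = 6.
φ(29^3) = 29^2·(29−1) = 841·28 = 23548.
Since φ is multiplicative, φ(341446) = 1 · 6 · 23548 = 141288.

141288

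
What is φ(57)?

First factor: 57 = 3 × 19.
φ(3) = 3 − 1 = 2.
φ(19) = 19 − 1 = 18.
φ(57) = 2 × 18 = 36.

36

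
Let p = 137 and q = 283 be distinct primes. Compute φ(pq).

φ(n) = (p − 1)(q − 1) = (137−1)(283−1) = 136·282 = 38352.

38352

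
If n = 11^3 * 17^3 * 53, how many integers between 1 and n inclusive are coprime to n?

290942080

φ(11^3) = 11^2·(11−1) = 121·10 = 1210.
φ(17^3) = 17^3 − 17^2 = 4913 − 289 = 4624.
φ(53) = 53 − 1 = 52.
Since φ is multiplicative, φ(346577759) = 1210 · 4624 · 52 = 290942080.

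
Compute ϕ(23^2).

506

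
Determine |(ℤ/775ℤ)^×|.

600

775 = 5^2 · 31.
φ(5^2) = 5^1·(5−1) = 5·4 = 20.
φ(31) = 31 − 1 = 30.
φ(775) = 20 × 30 = 600.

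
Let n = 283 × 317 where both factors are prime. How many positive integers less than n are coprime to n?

φ(283) = 283 − 1 = 282.
φ(317) = 317 − 1 = 316.
φ(89711) = 282 × 316 = 89112.

89112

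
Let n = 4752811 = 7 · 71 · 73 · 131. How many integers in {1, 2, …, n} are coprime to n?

3931200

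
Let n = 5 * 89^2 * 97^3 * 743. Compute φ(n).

20996711307264

φ(5) = 5 − 1 = 4.
φ(89^2) = 89^1·(89−1) = 89·88 = 7832.
φ(97^3) = 97^3 − 97^2 = 912673 − 9409 = 903264.
φ(743) = 743 − 1 = 742.
Multiply: 4 · 7832 · 903264 · 742 = 20996711307264.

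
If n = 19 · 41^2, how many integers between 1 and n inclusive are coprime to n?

φ(31939) = 31939 · (1 − 1/19) · (1 − 1/41)
       = 31939 · 720/779 = 29520.

29520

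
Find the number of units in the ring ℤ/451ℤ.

400

451 = 11 · 41.
φ(11) = 11 − 1 = 10.
φ(41) = 41 − 1 = 40.
Multiply: 10 · 40 = 400.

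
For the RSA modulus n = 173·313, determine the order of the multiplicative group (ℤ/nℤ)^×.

For distinct primes, φ(pq) = (p−1)(q−1) = 172 × 312 = 53664.

53664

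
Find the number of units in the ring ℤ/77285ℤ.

53760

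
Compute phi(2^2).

2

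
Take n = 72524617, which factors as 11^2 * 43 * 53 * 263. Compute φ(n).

62942880

φ(11^2) = 11^2 − 11^1 = 121 − 11 = 110.
φ(43) = 43 − 1 = 42.
φ(53) = 53 − 1 = 52.
φ(263) = 263 − 1 = 262.
φ(72524617) = 110 × 42 × 52 × 262 = 62942880.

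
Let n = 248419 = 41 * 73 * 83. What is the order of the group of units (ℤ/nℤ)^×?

φ(248419) = 248419 · (1 − 1/41) · (1 − 1/73) · (1 − 1/83)
       = 248419 · 236160/248419 = 236160.

236160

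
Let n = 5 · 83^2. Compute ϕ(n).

27224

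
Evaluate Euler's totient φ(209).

180

Prime factorization: 209 = 11 * 19.
φ(209) = 209 · (1 − 1/11) · (1 − 1/19)
       = 209 · 180/209 = 180.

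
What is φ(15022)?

First factor: 15022 = 2 · 7 · 29 · 37.
φ(15022) = 15022 · (1 − 1/2) · (1 − 1/7) · (1 − 1/29) · (1 − 1/37)
       = 15022 · 6048/15022 = 6048.

6048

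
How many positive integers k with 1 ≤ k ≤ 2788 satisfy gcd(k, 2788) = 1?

First factor: 2788 = 2^2 · 17 · 41.
φ(2^2) = 2^1·(2−1) = 2·1 = 2.
φ(17) = 17 − 1 = 16.
φ(41) = 41 − 1 = 40.
Multiply: 2 · 16 · 40 = 1280.

1280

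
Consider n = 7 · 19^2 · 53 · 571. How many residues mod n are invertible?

φ(76474601) = 76474601 · (1 − 1/7) · (1 − 1/19) · (1 − 1/53) · (1 − 1/571)
       = 76474601 · 3201120/4024979 = 60821280.

60821280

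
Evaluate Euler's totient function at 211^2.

44310

φ(211^2) = 211^2 − 211^1 = 44521 − 211 = 44310.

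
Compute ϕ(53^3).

φ(53^3) = 53^2·(53−1) = 2809·52 = 146068.

146068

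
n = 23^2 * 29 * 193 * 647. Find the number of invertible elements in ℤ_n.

1757285376

φ(23^2) = 23^2 − 23^1 = 529 − 23 = 506.
φ(29) = 29 − 1 = 28.
φ(193) = 193 − 1 = 192.
φ(647) = 647 − 1 = 646.
Multiply: 506 · 28 · 192 · 646 = 1757285376.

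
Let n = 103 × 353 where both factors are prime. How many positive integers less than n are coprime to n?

35904

For distinct primes, φ(pq) = (p−1)(q−1) = 102 × 352 = 35904.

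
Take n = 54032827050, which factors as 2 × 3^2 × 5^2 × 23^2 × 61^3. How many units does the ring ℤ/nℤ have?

13556347200

φ(54032827050) = 54032827050 · (1 − 1/2) · (1 − 1/3) · (1 − 1/5) · (1 − 1/23) · (1 − 1/61)
       = 54032827050 · 10560/42090 = 13556347200.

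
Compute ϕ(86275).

53760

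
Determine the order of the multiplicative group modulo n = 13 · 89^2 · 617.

57894144

φ(13) = 13 − 1 = 12.
φ(89^2) = 89^2 − 89^1 = 7921 − 89 = 7832.
φ(617) = 617 − 1 = 616.
Multiply: 12 · 7832 · 616 = 57894144.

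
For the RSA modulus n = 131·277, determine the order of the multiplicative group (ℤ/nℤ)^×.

φ(n) = (p − 1)(q − 1) = (131−1)(277−1) = 130·276 = 35880.

35880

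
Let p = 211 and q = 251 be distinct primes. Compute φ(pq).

For distinct primes, φ(pq) = (p−1)(q−1) = 210 × 250 = 52500.

52500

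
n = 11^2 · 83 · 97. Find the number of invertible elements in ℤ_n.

865920

φ(974171) = 974171 · (1 − 1/11) · (1 − 1/83) · (1 − 1/97)
       = 974171 · 78720/88561 = 865920.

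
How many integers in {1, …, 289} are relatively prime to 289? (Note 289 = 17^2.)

272

φ(17^2) = 17^2 − 17^1 = 289 − 17 = 272.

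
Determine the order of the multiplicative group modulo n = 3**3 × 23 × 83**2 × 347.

932530896

φ(1484489943) = 1484489943 · (1 − 1/3) · (1 − 1/23) · (1 − 1/83) · (1 − 1/347)
       = 1484489943 · 1248368/1987269 = 932530896.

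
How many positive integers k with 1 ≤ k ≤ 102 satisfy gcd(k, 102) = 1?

Factor 102: 102 = 2 · 3 · 17.
φ(102) = 102 · (1 − 1/2) · (1 − 1/3) · (1 − 1/17)
       = 102 · 32/102 = 32.

32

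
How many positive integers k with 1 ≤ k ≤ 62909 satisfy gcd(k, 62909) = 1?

45360

62909 = 7 × 11 × 19 × 43.
φ(7) = 7 − 1 = 6.
φ(11) = 11 − 1 = 10.
φ(19) = 19 − 1 = 18.
φ(43) = 43 − 1 = 42.
φ(62909) = 6 × 10 × 18 × 42 = 45360.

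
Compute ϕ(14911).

12960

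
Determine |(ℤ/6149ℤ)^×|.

5040

6149 = 11 · 13 · 43.
φ(6149) = 6149 · (1 − 1/11) · (1 − 1/13) · (1 − 1/43)
       = 6149 · 5040/6149 = 5040.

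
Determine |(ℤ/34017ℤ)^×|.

Prime factorization: 34017 = 3 * 17 * 23 * 29.
φ(34017) = 34017 · (1 − 1/3) · (1 − 1/17) · (1 − 1/23) · (1 − 1/29)
       = 34017 · 19712/34017 = 19712.

19712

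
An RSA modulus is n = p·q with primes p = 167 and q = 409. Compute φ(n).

67728

φ(167) = 167 − 1 = 166.
φ(409) = 409 − 1 = 408.
Since φ is multiplicative, φ(68303) = 166 · 408 = 67728.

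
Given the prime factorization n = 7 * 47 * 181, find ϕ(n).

φ(59549) = 59549 · (1 − 1/7) · (1 − 1/47) · (1 − 1/181)
       = 59549 · 49680/59549 = 49680.

49680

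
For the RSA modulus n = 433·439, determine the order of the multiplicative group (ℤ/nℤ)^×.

For distinct primes, φ(pq) = (p−1)(q−1) = 432 × 438 = 189216.

189216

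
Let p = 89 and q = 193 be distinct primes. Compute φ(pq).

φ(17177) = 17177 · (1 − 1/89) · (1 − 1/193)
       = 17177 · 16896/17177 = 16896.

16896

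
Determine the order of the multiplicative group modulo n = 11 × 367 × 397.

φ(11) = 11 − 1 = 10.
φ(367) = 367 − 1 = 366.
φ(397) = 397 − 1 = 396.
Since φ is multiplicative, φ(1602689) = 10 · 366 · 396 = 1449360.

1449360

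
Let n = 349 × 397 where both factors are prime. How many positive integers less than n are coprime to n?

φ(pq) = (p−1)(q−1) = 348 · 396 = 137808.

137808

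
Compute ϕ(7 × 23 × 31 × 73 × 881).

φ(320986183) = 320986183 · (1 − 1/7) · (1 − 1/23) · (1 − 1/31) · (1 − 1/73) · (1 − 1/881)
       = 320986183 · 250905600/320986183 = 250905600.

250905600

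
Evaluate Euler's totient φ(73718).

Factor 73718: 73718 = 2 · 29 · 31 · 41.
φ(2) = 2 − 1 = 1.
φ(29) = 29 − 1 = 28.
φ(31) = 31 − 1 = 30.
φ(41) = 41 − 1 = 40.
Since φ is multiplicative, φ(73718) = 1 · 28 · 30 · 40 = 33600.

33600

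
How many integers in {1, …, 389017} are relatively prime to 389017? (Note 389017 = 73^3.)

φ(73^3) = 73^3 − 73^2 = 389017 − 5329 = 383688.

383688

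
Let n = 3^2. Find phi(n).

6

φ(9) = 9 · (1 − 1/3)
       = 9 · 2/3 = 6.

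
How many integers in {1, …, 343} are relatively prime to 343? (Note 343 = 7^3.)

294

φ(7^3) = 7^2·(7−1) = 49·6 = 294.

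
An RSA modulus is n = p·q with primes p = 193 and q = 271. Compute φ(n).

φ(n) = (p − 1)(q − 1) = (193−1)(271−1) = 192·270 = 51840.

51840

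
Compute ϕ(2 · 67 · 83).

φ(2) = 2 − 1 = 1.
φ(67) = 67 − 1 = 66.
φ(83) = 83 − 1 = 82.
Multiply: 1 · 66 · 82 = 5412.

5412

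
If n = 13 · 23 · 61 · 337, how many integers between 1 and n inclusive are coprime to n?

5322240

φ(13) = 13 − 1 = 12.
φ(23) = 23 − 1 = 22.
φ(61) = 61 − 1 = 60.
φ(337) = 337 − 1 = 336.
φ(6146543) = 12 × 22 × 60 × 336 = 5322240.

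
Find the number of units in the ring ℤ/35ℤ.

24

Prime factorization: 35 = 5 * 7.
φ(35) = 35 · (1 − 1/5) · (1 − 1/7)
       = 35 · 24/35 = 24.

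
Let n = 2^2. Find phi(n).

2

φ(4) = 4 · (1 − 1/2)
       = 4 · 1/2 = 2.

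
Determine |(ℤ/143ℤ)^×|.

120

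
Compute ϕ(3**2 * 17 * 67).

6336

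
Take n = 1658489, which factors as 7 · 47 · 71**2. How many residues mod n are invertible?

φ(1658489) = 1658489 · (1 − 1/7) · (1 − 1/47) · (1 − 1/71)
       = 1658489 · 19320/23359 = 1371720.

1371720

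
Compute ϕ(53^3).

146068

φ(53^3) = 53^2·(53−1) = 2809·52 = 146068.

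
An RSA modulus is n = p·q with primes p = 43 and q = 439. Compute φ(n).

18396

φ(43) = 43 − 1 = 42.
φ(439) = 439 − 1 = 438.
Since φ is multiplicative, φ(18877) = 42 · 438 = 18396.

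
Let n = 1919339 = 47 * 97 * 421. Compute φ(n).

φ(1919339) = 1919339 · (1 − 1/47) · (1 − 1/97) · (1 − 1/421)
       = 1919339 · 1854720/1919339 = 1854720.

1854720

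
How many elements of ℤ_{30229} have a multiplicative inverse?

Factor 30229: 30229 = 19 × 37 × 43.
φ(19) = 19 − 1 = 18.
φ(37) = 37 − 1 = 36.
φ(43) = 43 − 1 = 42.
φ(30229) = 18 × 36 × 42 = 27216.

27216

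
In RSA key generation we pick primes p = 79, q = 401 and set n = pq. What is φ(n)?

31200

φ(79) = 79 − 1 = 78.
φ(401) = 401 − 1 = 400.
Multiply: 78 · 400 = 31200.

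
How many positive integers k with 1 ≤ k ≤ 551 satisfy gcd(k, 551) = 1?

Prime factorization: 551 = 19 × 29.
φ(551) = 551 · (1 − 1/19) · (1 − 1/29)
       = 551 · 504/551 = 504.

504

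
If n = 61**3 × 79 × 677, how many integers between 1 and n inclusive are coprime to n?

11772053280

φ(61^3) = 61^3 − 61^2 = 226981 − 3721 = 223260.
φ(79) = 79 − 1 = 78.
φ(677) = 677 − 1 = 676.
φ(12139624823) = 223260 × 78 × 676 = 11772053280.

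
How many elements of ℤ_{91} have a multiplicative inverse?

72

91 = 7 × 13.
φ(7) = 7 − 1 = 6.
φ(13) = 13 − 1 = 12.
φ(91) = 6 × 12 = 72.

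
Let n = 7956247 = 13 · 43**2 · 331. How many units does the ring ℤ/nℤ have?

φ(7956247) = 7956247 · (1 − 1/13) · (1 − 1/43) · (1 − 1/331)
       = 7956247 · 166320/185029 = 7151760.

7151760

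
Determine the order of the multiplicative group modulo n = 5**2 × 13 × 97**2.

2234880

φ(5^2) = 5^2 − 5^1 = 25 − 5 = 20.
φ(13) = 13 − 1 = 12.
φ(97^2) = 97^1·(97−1) = 97·96 = 9312.
φ(3057925) = 20 × 12 × 9312 = 2234880.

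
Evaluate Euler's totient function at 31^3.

φ(31^3) = 31^2·(31−1) = 961·30 = 28830.

28830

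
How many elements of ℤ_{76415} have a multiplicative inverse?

53760

Prime factorization: 76415 = 5 · 17 · 29 · 31.
φ(5) = 5 − 1 = 4.
φ(17) = 17 − 1 = 16.
φ(29) = 29 − 1 = 28.
φ(31) = 31 − 1 = 30.
Since φ is multiplicative, φ(76415) = 4 · 16 · 28 · 30 = 53760.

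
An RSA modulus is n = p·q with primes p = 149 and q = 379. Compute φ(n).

55944

φ(pq) = (p−1)(q−1) = 148 · 378 = 55944.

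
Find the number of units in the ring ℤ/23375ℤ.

16000

First factor: 23375 = 5^3 × 11 × 17.
φ(5^3) = 5^2·(5−1) = 25·4 = 100.
φ(11) = 11 − 1 = 10.
φ(17) = 17 − 1 = 16.
φ(23375) = 100 × 10 × 16 = 16000.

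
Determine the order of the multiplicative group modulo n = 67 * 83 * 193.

φ(1073273) = 1073273 · (1 − 1/67) · (1 − 1/83) · (1 − 1/193)
       = 1073273 · 1039104/1073273 = 1039104.

1039104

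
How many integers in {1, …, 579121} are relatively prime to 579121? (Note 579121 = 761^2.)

578360

φ(579121) = 579121 · (1 − 1/761)
       = 579121 · 760/761 = 578360.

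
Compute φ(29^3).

23548

φ(29^3) = 29^2·(29−1) = 841·28 = 23548.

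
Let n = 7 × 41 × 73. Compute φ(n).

17280

φ(20951) = 20951 · (1 − 1/7) · (1 − 1/41) · (1 − 1/73)
       = 20951 · 17280/20951 = 17280.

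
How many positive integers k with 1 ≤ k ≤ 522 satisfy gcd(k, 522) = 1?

168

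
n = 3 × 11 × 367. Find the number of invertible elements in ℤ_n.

7320

φ(12111) = 12111 · (1 − 1/3) · (1 − 1/11) · (1 − 1/367)
       = 12111 · 7320/12111 = 7320.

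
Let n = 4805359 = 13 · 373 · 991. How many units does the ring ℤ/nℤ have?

4419360

φ(4805359) = 4805359 · (1 − 1/13) · (1 − 1/373) · (1 − 1/991)
       = 4805359 · 4419360/4805359 = 4419360.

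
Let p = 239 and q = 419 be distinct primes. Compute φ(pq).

99484

φ(pq) = (p−1)(q−1) = 238 · 418 = 99484.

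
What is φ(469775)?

Factor 469775: 469775 = 5**2 · 19 · 23 · 43.
φ(5^2) = 5^2 − 5^1 = 25 − 5 = 20.
φ(19) = 19 − 1 = 18.
φ(23) = 23 − 1 = 22.
φ(43) = 43 − 1 = 42.
φ(469775) = 20 × 18 × 22 × 42 = 332640.

332640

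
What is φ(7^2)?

42

φ(7^2) = 7^2 − 7^1 = 49 − 7 = 42.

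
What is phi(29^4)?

φ(29^4) = 29^4 − 29^3 = 707281 − 24389 = 682892.

682892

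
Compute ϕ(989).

924

First factor: 989 = 23 · 43.
φ(23) = 23 − 1 = 22.
φ(43) = 43 − 1 = 42.
Multiply: 22 · 42 = 924.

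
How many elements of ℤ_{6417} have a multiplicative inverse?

6417 = 3**2 · 23 · 31.
φ(6417) = 6417 · (1 − 1/3) · (1 − 1/23) · (1 − 1/31)
       = 6417 · 1320/2139 = 3960.

3960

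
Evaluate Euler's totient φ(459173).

Prime factorization: 459173 = 11 · 13**3 · 19.
φ(11) = 11 − 1 = 10.
φ(13^3) = 13^2·(13−1) = 169·12 = 2028.
φ(19) = 19 − 1 = 18.
Multiply: 10 · 2028 · 18 = 365040.

365040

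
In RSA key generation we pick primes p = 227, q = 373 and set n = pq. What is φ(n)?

84072

φ(84671) = 84671 · (1 − 1/227) · (1 − 1/373)
       = 84671 · 84072/84671 = 84072.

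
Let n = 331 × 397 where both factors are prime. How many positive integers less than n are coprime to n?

φ(n) = (p − 1)(q − 1) = (331−1)(397−1) = 330·396 = 130680.

130680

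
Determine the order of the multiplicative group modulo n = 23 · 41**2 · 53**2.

99436480

φ(108604367) = 108604367 · (1 − 1/23) · (1 − 1/41) · (1 − 1/53)
       = 108604367 · 45760/49979 = 99436480.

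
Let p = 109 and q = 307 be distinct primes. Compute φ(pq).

33048

φ(33463) = 33463 · (1 − 1/109) · (1 − 1/307)
       = 33463 · 33048/33463 = 33048.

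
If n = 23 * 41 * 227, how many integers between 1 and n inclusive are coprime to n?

198880

φ(214061) = 214061 · (1 − 1/23) · (1 − 1/41) · (1 − 1/227)
       = 214061 · 198880/214061 = 198880.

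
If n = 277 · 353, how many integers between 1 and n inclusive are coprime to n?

97152

φ(277) = 277 − 1 = 276.
φ(353) = 353 − 1 = 352.
φ(97781) = 276 × 352 = 97152.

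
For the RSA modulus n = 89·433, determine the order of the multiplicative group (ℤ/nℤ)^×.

φ(pq) = (p−1)(q−1) = 88 · 432 = 38016.

38016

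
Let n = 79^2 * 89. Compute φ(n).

φ(555449) = 555449 · (1 − 1/79) · (1 − 1/89)
       = 555449 · 6864/7031 = 542256.

542256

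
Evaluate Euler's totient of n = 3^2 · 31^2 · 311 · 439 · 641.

484897536000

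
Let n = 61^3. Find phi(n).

223260

φ(61^3) = 61^2·(61−1) = 3721·60 = 223260.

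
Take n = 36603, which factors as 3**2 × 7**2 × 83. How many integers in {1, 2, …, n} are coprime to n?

20664

φ(3^2) = 3^2 − 3^1 = 9 − 3 = 6.
φ(7^2) = 7^1·(7−1) = 7·6 = 42.
φ(83) = 83 − 1 = 82.
φ(36603) = 6 × 42 × 82 = 20664.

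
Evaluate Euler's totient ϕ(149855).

107520

Factor 149855: 149855 = 5 · 17 · 41 · 43.
φ(5) = 5 − 1 = 4.
φ(17) = 17 − 1 = 16.
φ(41) = 41 − 1 = 40.
φ(43) = 43 − 1 = 42.
Multiply: 4 · 16 · 40 · 42 = 107520.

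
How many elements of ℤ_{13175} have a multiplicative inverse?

13175 = 5^2 * 17 * 31.
φ(5^2) = 5^1·(5−1) = 5·4 = 20.
φ(17) = 17 − 1 = 16.
φ(31) = 31 − 1 = 30.
Multiply: 20 · 16 · 30 = 9600.

9600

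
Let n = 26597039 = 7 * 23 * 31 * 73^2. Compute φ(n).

φ(7) = 7 − 1 = 6.
φ(23) = 23 − 1 = 22.
φ(31) = 31 − 1 = 30.
φ(73^2) = 73^2 − 73^1 = 5329 − 73 = 5256.
Since φ is multiplicative, φ(26597039) = 6 · 22 · 30 · 5256 = 20813760.

20813760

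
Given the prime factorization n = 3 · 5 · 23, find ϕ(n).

φ(345) = 345 · (1 − 1/3) · (1 − 1/5) · (1 − 1/23)
       = 345 · 176/345 = 176.

176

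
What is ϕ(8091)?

5040

8091 = 3**2 * 29 * 31.
φ(8091) = 8091 · (1 − 1/3) · (1 − 1/29) · (1 − 1/31)
       = 8091 · 1680/2697 = 5040.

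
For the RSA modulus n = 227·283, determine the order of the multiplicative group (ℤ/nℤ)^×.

φ(64241) = 64241 · (1 − 1/227) · (1 − 1/283)
       = 64241 · 63732/64241 = 63732.

63732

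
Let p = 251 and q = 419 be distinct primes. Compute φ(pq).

104500

φ(251) = 251 − 1 = 250.
φ(419) = 419 − 1 = 418.
φ(105169) = 250 × 418 = 104500.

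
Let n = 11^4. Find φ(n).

13310

φ(14641) = 14641 · (1 − 1/11)
       = 14641 · 10/11 = 13310.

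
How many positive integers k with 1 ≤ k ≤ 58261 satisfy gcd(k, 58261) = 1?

Factor 58261: 58261 = 7^2 × 29 × 41.
φ(7^2) = 7^1·(7−1) = 7·6 = 42.
φ(29) = 29 − 1 = 28.
φ(41) = 41 − 1 = 40.
Since φ is multiplicative, φ(58261) = 42 · 28 · 40 = 47040.

47040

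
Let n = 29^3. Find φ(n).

23548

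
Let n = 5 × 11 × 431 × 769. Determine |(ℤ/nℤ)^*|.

φ(5) = 5 − 1 = 4.
φ(11) = 11 − 1 = 10.
φ(431) = 431 − 1 = 430.
φ(769) = 769 − 1 = 768.
φ(18229145) = 4 × 10 × 430 × 768 = 13209600.

13209600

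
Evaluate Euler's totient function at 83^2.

φ(83^2) = 83^2 − 83^1 = 6889 − 83 = 6806.

6806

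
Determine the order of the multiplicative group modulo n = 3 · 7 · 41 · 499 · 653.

155854080

φ(280554267) = 280554267 · (1 − 1/3) · (1 − 1/7) · (1 − 1/41) · (1 − 1/499) · (1 − 1/653)
       = 280554267 · 155854080/280554267 = 155854080.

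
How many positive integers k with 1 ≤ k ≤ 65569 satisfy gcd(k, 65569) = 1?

48384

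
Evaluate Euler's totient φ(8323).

8323 = 7 · 29 · 41.
φ(8323) = 8323 · (1 − 1/7) · (1 − 1/29) · (1 − 1/41)
       = 8323 · 6720/8323 = 6720.

6720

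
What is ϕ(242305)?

155232

First factor: 242305 = 5 · 7**2 · 23 · 43.
φ(5) = 5 − 1 = 4.
φ(7^2) = 7^1·(7−1) = 7·6 = 42.
φ(23) = 23 − 1 = 22.
φ(43) = 43 − 1 = 42.
Multiply: 4 · 42 · 22 · 42 = 155232.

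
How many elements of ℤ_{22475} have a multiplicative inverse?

First factor: 22475 = 5^2 · 29 · 31.
φ(5^2) = 5^2 − 5^1 = 25 − 5 = 20.
φ(29) = 29 − 1 = 28.
φ(31) = 31 − 1 = 30.
φ(22475) = 20 × 28 × 30 = 16800.

16800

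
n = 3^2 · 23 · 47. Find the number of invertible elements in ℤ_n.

φ(3^2) = 3^2 − 3^1 = 9 − 3 = 6.
φ(23) = 23 − 1 = 22.
φ(47) = 47 − 1 = 46.
Multiply: 6 · 22 · 46 = 6072.

6072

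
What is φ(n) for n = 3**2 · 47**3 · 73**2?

3204499104

φ(3^2) = 3^1·(3−1) = 3·2 = 6.
φ(47^3) = 47^2·(47−1) = 2209·46 = 101614.
φ(73^2) = 73^1·(73−1) = 73·72 = 5256.
Since φ is multiplicative, φ(4979454903) = 6 · 101614 · 5256 = 3204499104.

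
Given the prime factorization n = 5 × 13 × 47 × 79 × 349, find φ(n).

59933952

φ(5) = 5 − 1 = 4.
φ(13) = 13 − 1 = 12.
φ(47) = 47 − 1 = 46.
φ(79) = 79 − 1 = 78.
φ(349) = 349 − 1 = 348.
φ(84229405) = 4 × 12 × 46 × 78 × 348 = 59933952.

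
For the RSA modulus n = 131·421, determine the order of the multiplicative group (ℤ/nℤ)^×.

φ(pq) = (p−1)(q−1) = 130 · 420 = 54600.

54600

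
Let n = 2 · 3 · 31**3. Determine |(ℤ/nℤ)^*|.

57660

φ(178746) = 178746 · (1 − 1/2) · (1 − 1/3) · (1 − 1/31)
       = 178746 · 60/186 = 57660.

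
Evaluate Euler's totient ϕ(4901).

4368

Prime factorization: 4901 = 13^2 · 29.
φ(4901) = 4901 · (1 − 1/13) · (1 − 1/29)
       = 4901 · 336/377 = 4368.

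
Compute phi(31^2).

930

φ(31^2) = 31^1·(31−1) = 31·30 = 930.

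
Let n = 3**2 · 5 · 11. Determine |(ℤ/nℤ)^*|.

240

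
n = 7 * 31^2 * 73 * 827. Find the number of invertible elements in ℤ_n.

331853760

φ(7) = 7 − 1 = 6.
φ(31^2) = 31^1·(31−1) = 31·30 = 930.
φ(73) = 73 − 1 = 72.
φ(827) = 827 − 1 = 826.
Multiply: 6 · 930 · 72 · 826 = 331853760.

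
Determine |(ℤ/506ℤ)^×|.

Prime factorization: 506 = 2 · 11 · 23.
φ(506) = 506 · (1 − 1/2) · (1 − 1/11) · (1 − 1/23)
       = 506 · 220/506 = 220.

220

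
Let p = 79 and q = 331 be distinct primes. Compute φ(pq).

25740

φ(79) = 79 − 1 = 78.
φ(331) = 331 − 1 = 330.
Since φ is multiplicative, φ(26149) = 78 · 330 = 25740.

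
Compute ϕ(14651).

11088

14651 = 7^2 · 13 · 23.
φ(14651) = 14651 · (1 − 1/7) · (1 − 1/13) · (1 − 1/23)
       = 14651 · 1584/2093 = 11088.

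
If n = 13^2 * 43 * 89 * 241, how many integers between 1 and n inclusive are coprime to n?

138378240

φ(155869883) = 155869883 · (1 − 1/13) · (1 − 1/43) · (1 − 1/89) · (1 − 1/241)
       = 155869883 · 10644480/11989991 = 138378240.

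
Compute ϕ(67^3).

296274

φ(67^3) = 67^3 − 67^2 = 300763 − 4489 = 296274.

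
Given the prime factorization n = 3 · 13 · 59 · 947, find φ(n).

1316832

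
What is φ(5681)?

First factor: 5681 = 13 × 19 × 23.
φ(5681) = 5681 · (1 − 1/13) · (1 − 1/19) · (1 − 1/23)
       = 5681 · 4752/5681 = 4752.

4752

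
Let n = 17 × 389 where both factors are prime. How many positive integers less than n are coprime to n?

φ(6613) = 6613 · (1 − 1/17) · (1 − 1/389)
       = 6613 · 6208/6613 = 6208.

6208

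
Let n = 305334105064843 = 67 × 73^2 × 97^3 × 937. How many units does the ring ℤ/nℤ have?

φ(305334105064843) = 305334105064843 · (1 − 1/67) · (1 − 1/73) · (1 − 1/97) · (1 − 1/937)
       = 305334105064843 · 426995712/444538099 = 293284993757184.

293284993757184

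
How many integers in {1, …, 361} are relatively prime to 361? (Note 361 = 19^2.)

342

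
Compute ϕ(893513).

777600

Factor 893513: 893513 = 19 · 31 · 37 · 41.
φ(893513) = 893513 · (1 − 1/19) · (1 − 1/31) · (1 − 1/37) · (1 − 1/41)
       = 893513 · 777600/893513 = 777600.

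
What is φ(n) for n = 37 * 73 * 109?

279936

φ(294409) = 294409 · (1 − 1/37) · (1 − 1/73) · (1 − 1/109)
       = 294409 · 279936/294409 = 279936.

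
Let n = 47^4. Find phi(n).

4775858

φ(47^4) = 47^4 − 47^3 = 4879681 − 103823 = 4775858.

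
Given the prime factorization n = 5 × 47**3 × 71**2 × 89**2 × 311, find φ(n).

φ(6446450881151165) = 6446450881151165 · (1 − 1/5) · (1 − 1/47) · (1 − 1/71) · (1 − 1/89) · (1 − 1/311)
       = 6446450881151165 · 351366400/461824115 = 4904607978054400.

4904607978054400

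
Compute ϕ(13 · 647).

φ(8411) = 8411 · (1 − 1/13) · (1 − 1/647)
       = 8411 · 7752/8411 = 7752.

7752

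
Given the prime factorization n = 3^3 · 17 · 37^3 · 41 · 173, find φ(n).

97653288960

φ(3^3) = 3^2·(3−1) = 9·2 = 18.
φ(17) = 17 − 1 = 16.
φ(37^3) = 37^3 − 37^2 = 50653 − 1369 = 49284.
φ(41) = 41 − 1 = 40.
φ(173) = 173 − 1 = 172.
φ(164910313611) = 18 × 16 × 49284 × 40 × 172 = 97653288960.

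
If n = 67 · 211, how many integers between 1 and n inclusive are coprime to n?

13860

φ(67) = 67 − 1 = 66.
φ(211) = 211 − 1 = 210.
Since φ is multiplicative, φ(14137) = 66 · 210 = 13860.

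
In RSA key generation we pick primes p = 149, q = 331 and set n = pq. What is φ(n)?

48840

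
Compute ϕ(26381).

23760

Prime factorization: 26381 = 23 · 31 · 37.
φ(23) = 23 − 1 = 22.
φ(31) = 31 − 1 = 30.
φ(37) = 37 − 1 = 36.
φ(26381) = 22 × 30 × 36 = 23760.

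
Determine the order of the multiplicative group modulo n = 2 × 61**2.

3660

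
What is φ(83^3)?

564898

φ(571787) = 571787 · (1 − 1/83)
       = 571787 · 82/83 = 564898.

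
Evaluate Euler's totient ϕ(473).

420

Factor 473: 473 = 11 * 43.
φ(473) = 473 · (1 − 1/11) · (1 − 1/43)
       = 473 · 420/473 = 420.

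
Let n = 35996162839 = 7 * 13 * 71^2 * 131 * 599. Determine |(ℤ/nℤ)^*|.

φ(35996162839) = 35996162839 · (1 − 1/7) · (1 − 1/13) · (1 − 1/71) · (1 − 1/131) · (1 − 1/599)
       = 35996162839 · 391809600/506988209 = 27818481600.

27818481600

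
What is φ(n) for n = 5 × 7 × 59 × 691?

φ(1426915) = 1426915 · (1 − 1/5) · (1 − 1/7) · (1 − 1/59) · (1 − 1/691)
       = 1426915 · 960480/1426915 = 960480.

960480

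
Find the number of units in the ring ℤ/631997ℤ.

544320

Prime factorization: 631997 = 19 × 29 × 31 × 37.
φ(631997) = 631997 · (1 − 1/19) · (1 − 1/29) · (1 − 1/31) · (1 − 1/37)
       = 631997 · 544320/631997 = 544320.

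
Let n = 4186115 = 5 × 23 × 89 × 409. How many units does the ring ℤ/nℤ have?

φ(5) = 5 − 1 = 4.
φ(23) = 23 − 1 = 22.
φ(89) = 89 − 1 = 88.
φ(409) = 409 − 1 = 408.
Multiply: 4 · 22 · 88 · 408 = 3159552.

3159552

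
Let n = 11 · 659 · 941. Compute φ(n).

φ(11) = 11 − 1 = 10.
φ(659) = 659 − 1 = 658.
φ(941) = 941 − 1 = 940.
Multiply: 10 · 658 · 940 = 6185200.

6185200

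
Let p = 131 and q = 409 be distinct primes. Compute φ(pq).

φ(pq) = (p−1)(q−1) = 130 · 408 = 53040.

53040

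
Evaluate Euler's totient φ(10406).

4620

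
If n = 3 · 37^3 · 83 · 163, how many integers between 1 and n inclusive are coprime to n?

φ(3) = 3 − 1 = 2.
φ(37^3) = 37^3 − 37^2 = 50653 − 1369 = 49284.
φ(83) = 83 − 1 = 82.
φ(163) = 163 − 1 = 162.
φ(2055853311) = 2 × 49284 × 82 × 162 = 1309377312.

1309377312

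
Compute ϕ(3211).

2808

Factor 3211: 3211 = 13^2 · 19.
φ(3211) = 3211 · (1 − 1/13) · (1 − 1/19)
       = 3211 · 216/247 = 2808.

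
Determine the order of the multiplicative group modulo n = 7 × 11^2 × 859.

566280

φ(727573) = 727573 · (1 − 1/7) · (1 − 1/11) · (1 − 1/859)
       = 727573 · 51480/66143 = 566280.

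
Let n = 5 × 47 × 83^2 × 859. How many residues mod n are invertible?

1074476832

φ(5) = 5 − 1 = 4.
φ(47) = 47 − 1 = 46.
φ(83^2) = 83^1·(83−1) = 83·82 = 6806.
φ(859) = 859 − 1 = 858.
Multiply: 4 · 46 · 6806 · 858 = 1074476832.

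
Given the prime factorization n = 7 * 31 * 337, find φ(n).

φ(7) = 7 − 1 = 6.
φ(31) = 31 − 1 = 30.
φ(337) = 337 − 1 = 336.
φ(73129) = 6 × 30 × 336 = 60480.

60480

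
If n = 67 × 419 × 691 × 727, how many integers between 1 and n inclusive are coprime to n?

φ(67) = 67 − 1 = 66.
φ(419) = 419 − 1 = 418.
φ(691) = 691 − 1 = 690.
φ(727) = 727 − 1 = 726.
Since φ is multiplicative, φ(14102668061) = 66 · 418 · 690 · 726 = 13819932720.

13819932720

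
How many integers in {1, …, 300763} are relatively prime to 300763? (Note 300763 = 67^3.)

296274

φ(67^3) = 67^3 − 67^2 = 300763 − 4489 = 296274.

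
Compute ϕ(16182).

5040

Factor 16182: 16182 = 2 · 3**2 · 29 · 31.
φ(16182) = 16182 · (1 − 1/2) · (1 − 1/3) · (1 − 1/29) · (1 − 1/31)
       = 16182 · 1680/5394 = 5040.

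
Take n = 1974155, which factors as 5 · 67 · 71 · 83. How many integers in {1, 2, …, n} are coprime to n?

1515360

φ(5) = 5 − 1 = 4.
φ(67) = 67 − 1 = 66.
φ(71) = 71 − 1 = 70.
φ(83) = 83 − 1 = 82.
Since φ is multiplicative, φ(1974155) = 4 · 66 · 70 · 82 = 1515360.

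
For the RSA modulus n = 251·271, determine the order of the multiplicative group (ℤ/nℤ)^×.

φ(n) = (p − 1)(q − 1) = (251−1)(271−1) = 250·270 = 67500.

67500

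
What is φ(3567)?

2240

3567 = 3 * 29 * 41.
φ(3567) = 3567 · (1 − 1/3) · (1 − 1/29) · (1 − 1/41)
       = 3567 · 2240/3567 = 2240.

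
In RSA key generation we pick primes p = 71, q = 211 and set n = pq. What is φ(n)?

14700

φ(14981) = 14981 · (1 − 1/71) · (1 − 1/211)
       = 14981 · 14700/14981 = 14700.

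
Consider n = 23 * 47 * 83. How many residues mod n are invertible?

φ(89723) = 89723 · (1 − 1/23) · (1 − 1/47) · (1 − 1/83)
       = 89723 · 82984/89723 = 82984.

82984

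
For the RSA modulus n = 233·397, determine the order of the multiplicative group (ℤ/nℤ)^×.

91872

φ(pq) = (p−1)(q−1) = 232 · 396 = 91872.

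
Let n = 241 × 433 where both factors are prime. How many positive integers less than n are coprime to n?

103680

φ(104353) = 104353 · (1 − 1/241) · (1 − 1/433)
       = 104353 · 103680/104353 = 103680.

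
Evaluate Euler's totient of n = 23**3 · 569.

6610384

φ(23^3) = 23^3 − 23^2 = 12167 − 529 = 11638.
φ(569) = 569 − 1 = 568.
Since φ is multiplicative, φ(6923023) = 11638 · 568 = 6610384.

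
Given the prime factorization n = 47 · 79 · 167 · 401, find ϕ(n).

238243200

φ(47) = 47 − 1 = 46.
φ(79) = 79 − 1 = 78.
φ(167) = 167 − 1 = 166.
φ(401) = 401 − 1 = 400.
φ(248648471) = 46 × 78 × 166 × 400 = 238243200.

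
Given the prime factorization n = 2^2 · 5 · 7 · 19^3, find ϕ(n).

φ(2^2) = 2^2 − 2^1 = 4 − 2 = 2.
φ(5) = 5 − 1 = 4.
φ(7) = 7 − 1 = 6.
φ(19^3) = 19^3 − 19^2 = 6859 − 361 = 6498.
Since φ is multiplicative, φ(960260) = 2 · 4 · 6 · 6498 = 311904.

311904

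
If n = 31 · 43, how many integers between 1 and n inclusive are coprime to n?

φ(31) = 31 − 1 = 30.
φ(43) = 43 − 1 = 42.
Multiply: 30 · 42 = 1260.

1260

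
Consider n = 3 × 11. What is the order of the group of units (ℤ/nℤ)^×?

φ(3) = 3 − 1 = 2.
φ(11) = 11 − 1 = 10.
φ(33) = 2 × 10 = 20.

20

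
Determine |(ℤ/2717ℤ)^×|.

2160

First factor: 2717 = 11 × 13 × 19.
φ(2717) = 2717 · (1 − 1/11) · (1 − 1/13) · (1 − 1/19)
       = 2717 · 2160/2717 = 2160.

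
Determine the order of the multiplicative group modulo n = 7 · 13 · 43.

3024

φ(7) = 7 − 1 = 6.
φ(13) = 13 − 1 = 12.
φ(43) = 43 − 1 = 42.
φ(3913) = 6 × 12 × 42 = 3024.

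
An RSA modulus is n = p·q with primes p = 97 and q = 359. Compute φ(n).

φ(97) = 97 − 1 = 96.
φ(359) = 359 − 1 = 358.
Since φ is multiplicative, φ(34823) = 96 · 358 = 34368.

34368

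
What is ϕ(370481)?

Prime factorization: 370481 = 17 · 19 · 31 · 37.
φ(17) = 17 − 1 = 16.
φ(19) = 19 − 1 = 18.
φ(31) = 31 − 1 = 30.
φ(37) = 37 − 1 = 36.
Since φ is multiplicative, φ(370481) = 16 · 18 · 30 · 36 = 311040.

311040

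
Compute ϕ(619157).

443520

Prime factorization: 619157 = 7 * 11**2 * 17 * 43.
φ(7) = 7 − 1 = 6.
φ(11^2) = 11^2 − 11^1 = 121 − 11 = 110.
φ(17) = 17 − 1 = 16.
φ(43) = 43 − 1 = 42.
Since φ is multiplicative, φ(619157) = 6 · 110 · 16 · 42 = 443520.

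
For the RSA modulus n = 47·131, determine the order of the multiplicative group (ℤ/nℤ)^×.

5980

φ(47) = 47 − 1 = 46.
φ(131) = 131 − 1 = 130.
φ(6157) = 46 × 130 = 5980.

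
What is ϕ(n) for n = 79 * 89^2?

610896

φ(79) = 79 − 1 = 78.
φ(89^2) = 89^2 − 89^1 = 7921 − 89 = 7832.
Multiply: 78 · 7832 = 610896.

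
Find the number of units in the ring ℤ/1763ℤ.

1680

Factor 1763: 1763 = 41 · 43.
φ(1763) = 1763 · (1 − 1/41) · (1 − 1/43)
       = 1763 · 1680/1763 = 1680.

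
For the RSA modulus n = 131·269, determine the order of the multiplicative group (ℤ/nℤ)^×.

φ(131) = 131 − 1 = 130.
φ(269) = 269 − 1 = 268.
φ(35239) = 130 × 268 = 34840.

34840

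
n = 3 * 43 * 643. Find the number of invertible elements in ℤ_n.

φ(3) = 3 − 1 = 2.
φ(43) = 43 − 1 = 42.
φ(643) = 643 − 1 = 642.
Multiply: 2 · 42 · 642 = 53928.

53928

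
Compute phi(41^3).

67240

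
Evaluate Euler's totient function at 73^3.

φ(73^3) = 73^2·(73−1) = 5329·72 = 383688.

383688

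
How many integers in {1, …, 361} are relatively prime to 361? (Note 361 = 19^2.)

342

φ(19^2) = 19^1·(19−1) = 19·18 = 342.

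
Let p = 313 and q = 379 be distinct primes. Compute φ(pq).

φ(pq) = (p−1)(q−1) = 312 · 378 = 117936.

117936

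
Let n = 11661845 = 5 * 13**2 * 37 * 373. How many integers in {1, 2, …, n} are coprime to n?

8356608

φ(5) = 5 − 1 = 4.
φ(13^2) = 13^1·(13−1) = 13·12 = 156.
φ(37) = 37 − 1 = 36.
φ(373) = 373 − 1 = 372.
Since φ is multiplicative, φ(11661845) = 4 · 156 · 36 · 372 = 8356608.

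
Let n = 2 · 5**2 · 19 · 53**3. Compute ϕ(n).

52584480

φ(2) = 2 − 1 = 1.
φ(5^2) = 5^2 − 5^1 = 25 − 5 = 20.
φ(19) = 19 − 1 = 18.
φ(53^3) = 53^3 − 53^2 = 148877 − 2809 = 146068.
φ(141433150) = 1 × 20 × 18 × 146068 = 52584480.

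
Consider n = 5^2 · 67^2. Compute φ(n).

88440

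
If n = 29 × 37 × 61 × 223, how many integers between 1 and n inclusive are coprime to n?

φ(29) = 29 − 1 = 28.
φ(37) = 37 − 1 = 36.
φ(61) = 61 − 1 = 60.
φ(223) = 223 − 1 = 222.
Since φ is multiplicative, φ(14596019) = 28 · 36 · 60 · 222 = 13426560.

13426560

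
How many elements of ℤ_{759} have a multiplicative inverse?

440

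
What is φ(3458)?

1296

Factor 3458: 3458 = 2 * 7 * 13 * 19.
φ(3458) = 3458 · (1 − 1/2) · (1 − 1/7) · (1 − 1/13) · (1 − 1/19)
       = 3458 · 1296/3458 = 1296.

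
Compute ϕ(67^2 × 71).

309540

φ(67^2) = 67^1·(67−1) = 67·66 = 4422.
φ(71) = 71 − 1 = 70.
Multiply: 4422 · 70 = 309540.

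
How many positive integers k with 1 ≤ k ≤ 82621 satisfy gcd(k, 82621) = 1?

60480

Factor 82621: 82621 = 7 · 11 · 29 · 37.
φ(82621) = 82621 · (1 − 1/7) · (1 − 1/11) · (1 − 1/29) · (1 − 1/37)
       = 82621 · 60480/82621 = 60480.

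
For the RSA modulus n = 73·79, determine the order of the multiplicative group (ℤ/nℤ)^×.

5616

φ(pq) = (p−1)(q−1) = 72 · 78 = 5616.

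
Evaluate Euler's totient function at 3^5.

162

φ(3^5) = 3^4·(3−1) = 81·2 = 162.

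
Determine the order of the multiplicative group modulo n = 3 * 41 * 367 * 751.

21960000

φ(3) = 3 − 1 = 2.
φ(41) = 41 − 1 = 40.
φ(367) = 367 − 1 = 366.
φ(751) = 751 − 1 = 750.
Multiply: 2 · 40 · 366 · 750 = 21960000.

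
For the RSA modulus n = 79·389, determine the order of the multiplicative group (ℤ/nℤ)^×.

30264

φ(30731) = 30731 · (1 − 1/79) · (1 − 1/389)
       = 30731 · 30264/30731 = 30264.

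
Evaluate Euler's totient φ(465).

240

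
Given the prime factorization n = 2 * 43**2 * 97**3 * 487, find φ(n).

792809265024

φ(2) = 2 − 1 = 1.
φ(43^2) = 43^2 − 43^1 = 1849 − 43 = 1806.
φ(97^3) = 97^3 − 97^2 = 912673 − 9409 = 903264.
φ(487) = 487 − 1 = 486.
Multiply: 1 · 1806 · 903264 · 486 = 792809265024.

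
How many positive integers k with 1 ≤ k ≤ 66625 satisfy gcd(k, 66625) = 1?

66625 = 5^3 · 13 · 41.
φ(66625) = 66625 · (1 − 1/5) · (1 − 1/13) · (1 − 1/41)
       = 66625 · 1920/2665 = 48000.

48000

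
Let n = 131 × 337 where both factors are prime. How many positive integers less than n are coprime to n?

43680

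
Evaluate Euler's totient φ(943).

First factor: 943 = 23 * 41.
φ(943) = 943 · (1 − 1/23) · (1 − 1/41)
       = 943 · 880/943 = 880.

880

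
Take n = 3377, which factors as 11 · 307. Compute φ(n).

φ(11) = 11 − 1 = 10.
φ(307) = 307 − 1 = 306.
Multiply: 10 · 306 = 3060.

3060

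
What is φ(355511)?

295680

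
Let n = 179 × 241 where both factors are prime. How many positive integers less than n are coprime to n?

φ(179) = 179 − 1 = 178.
φ(241) = 241 − 1 = 240.
φ(43139) = 178 × 240 = 42720.

42720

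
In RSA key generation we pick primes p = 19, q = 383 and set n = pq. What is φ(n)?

φ(pq) = (p−1)(q−1) = 18 · 382 = 6876.

6876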